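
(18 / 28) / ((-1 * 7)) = -9 / 98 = -0.09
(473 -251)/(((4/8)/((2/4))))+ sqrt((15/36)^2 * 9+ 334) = sqrt(5369)/4+ 222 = 240.32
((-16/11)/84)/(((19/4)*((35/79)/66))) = -2528/4655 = -0.54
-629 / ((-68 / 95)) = 3515 / 4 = 878.75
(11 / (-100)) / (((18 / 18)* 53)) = -11 / 5300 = -0.00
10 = 10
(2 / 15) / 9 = 2 / 135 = 0.01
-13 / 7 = -1.86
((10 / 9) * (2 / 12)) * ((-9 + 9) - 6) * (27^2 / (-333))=90 / 37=2.43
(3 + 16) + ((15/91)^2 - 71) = -430387/8281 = -51.97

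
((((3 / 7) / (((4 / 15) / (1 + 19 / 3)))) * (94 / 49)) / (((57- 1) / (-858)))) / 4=-3326895 / 38416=-86.60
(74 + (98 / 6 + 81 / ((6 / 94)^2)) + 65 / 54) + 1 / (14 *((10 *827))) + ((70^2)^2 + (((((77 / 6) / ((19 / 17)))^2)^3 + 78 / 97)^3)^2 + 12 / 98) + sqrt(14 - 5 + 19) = 2 *sqrt(7) + 2736088807669515514175527162516965515311122751353883146610534182788160812668665670243252062507182917004046898477025299736980345447 / 18874551803183185330841232543693103131024846475222233131599513893962647545487481633306050560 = 144961789620248109516638200000000000000.00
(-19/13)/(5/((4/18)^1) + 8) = -38/793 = -0.05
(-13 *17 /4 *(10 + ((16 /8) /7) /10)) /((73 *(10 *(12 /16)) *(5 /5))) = -25857 /25550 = -1.01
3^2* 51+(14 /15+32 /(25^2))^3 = 3031925409361 /6591796875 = 459.95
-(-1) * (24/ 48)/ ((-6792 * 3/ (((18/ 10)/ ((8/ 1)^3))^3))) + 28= 2127082553343919/ 75967234048000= 28.00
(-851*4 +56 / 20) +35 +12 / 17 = -286067 / 85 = -3365.49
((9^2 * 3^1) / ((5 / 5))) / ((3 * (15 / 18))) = 486 / 5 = 97.20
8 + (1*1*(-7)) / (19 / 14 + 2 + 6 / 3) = 6.69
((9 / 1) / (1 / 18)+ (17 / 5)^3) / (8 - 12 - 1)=-40.26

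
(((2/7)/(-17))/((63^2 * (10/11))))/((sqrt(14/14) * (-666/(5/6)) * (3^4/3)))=11/50958578412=0.00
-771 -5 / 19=-771.26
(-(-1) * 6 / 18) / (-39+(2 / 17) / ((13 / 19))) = -221 / 25743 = -0.01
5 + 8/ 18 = 49/ 9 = 5.44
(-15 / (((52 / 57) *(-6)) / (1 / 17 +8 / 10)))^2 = 17313921 / 3125824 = 5.54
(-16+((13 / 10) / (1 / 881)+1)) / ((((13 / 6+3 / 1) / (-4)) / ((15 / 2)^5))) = -5149929375 / 248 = -20765844.25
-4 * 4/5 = -16/5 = -3.20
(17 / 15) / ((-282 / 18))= -17 / 235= -0.07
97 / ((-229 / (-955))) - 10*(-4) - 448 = -797 / 229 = -3.48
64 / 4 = 16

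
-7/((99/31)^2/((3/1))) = -6727/3267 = -2.06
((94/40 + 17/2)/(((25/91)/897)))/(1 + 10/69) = 1222201071/39500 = 30941.80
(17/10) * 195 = 331.50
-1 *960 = -960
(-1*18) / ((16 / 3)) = -27 / 8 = -3.38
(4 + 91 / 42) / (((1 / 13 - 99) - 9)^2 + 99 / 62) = 193843 / 366174267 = 0.00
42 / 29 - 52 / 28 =-83 / 203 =-0.41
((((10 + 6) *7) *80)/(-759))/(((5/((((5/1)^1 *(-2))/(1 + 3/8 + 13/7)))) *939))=1003520/128998881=0.01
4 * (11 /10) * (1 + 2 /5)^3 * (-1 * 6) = -45276 /625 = -72.44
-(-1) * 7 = 7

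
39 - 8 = 31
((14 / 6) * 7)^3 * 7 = 823543 / 27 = 30501.59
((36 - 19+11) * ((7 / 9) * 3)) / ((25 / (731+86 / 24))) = 86387 / 45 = 1919.71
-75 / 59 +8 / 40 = -316 / 295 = -1.07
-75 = -75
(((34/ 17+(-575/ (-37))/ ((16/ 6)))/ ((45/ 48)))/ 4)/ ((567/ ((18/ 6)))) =331/ 29970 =0.01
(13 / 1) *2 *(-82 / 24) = -533 / 6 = -88.83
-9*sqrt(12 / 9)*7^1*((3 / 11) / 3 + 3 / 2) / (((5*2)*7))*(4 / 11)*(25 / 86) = -525*sqrt(3) / 5203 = -0.17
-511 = -511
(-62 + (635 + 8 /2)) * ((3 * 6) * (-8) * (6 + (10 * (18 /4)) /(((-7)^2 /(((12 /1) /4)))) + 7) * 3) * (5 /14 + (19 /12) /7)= -16035984 /7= -2290854.86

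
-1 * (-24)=24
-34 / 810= -17 / 405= -0.04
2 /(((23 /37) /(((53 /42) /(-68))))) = -1961 /32844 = -0.06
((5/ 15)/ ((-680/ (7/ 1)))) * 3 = -7/ 680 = -0.01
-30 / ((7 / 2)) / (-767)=60 / 5369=0.01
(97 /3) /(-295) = -97 /885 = -0.11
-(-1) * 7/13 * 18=126/13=9.69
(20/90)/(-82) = -1/369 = -0.00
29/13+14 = 211/13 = 16.23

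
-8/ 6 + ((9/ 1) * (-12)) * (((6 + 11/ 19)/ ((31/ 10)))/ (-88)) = 24709/ 19437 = 1.27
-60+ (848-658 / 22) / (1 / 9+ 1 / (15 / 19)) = 364035 / 682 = 533.78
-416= -416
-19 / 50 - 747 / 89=-39041 / 4450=-8.77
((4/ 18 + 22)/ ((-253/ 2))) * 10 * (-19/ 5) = 15200/ 2277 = 6.68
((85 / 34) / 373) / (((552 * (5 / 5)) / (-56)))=-35 / 51474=-0.00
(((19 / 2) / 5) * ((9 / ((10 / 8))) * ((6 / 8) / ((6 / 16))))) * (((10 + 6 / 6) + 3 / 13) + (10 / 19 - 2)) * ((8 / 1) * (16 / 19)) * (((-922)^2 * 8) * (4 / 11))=60418693398528 / 13585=4447456267.83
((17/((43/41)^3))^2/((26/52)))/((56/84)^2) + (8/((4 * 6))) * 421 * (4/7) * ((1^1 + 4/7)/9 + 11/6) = 19038922325855191/16726326627654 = 1138.26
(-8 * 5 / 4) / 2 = -5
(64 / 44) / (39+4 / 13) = 208 / 5621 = 0.04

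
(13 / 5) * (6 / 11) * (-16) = -1248 / 55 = -22.69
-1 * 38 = -38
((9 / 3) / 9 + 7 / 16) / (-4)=-37 / 192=-0.19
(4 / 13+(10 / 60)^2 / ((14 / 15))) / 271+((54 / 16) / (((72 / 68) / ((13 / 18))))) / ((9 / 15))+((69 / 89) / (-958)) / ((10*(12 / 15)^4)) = 37184935101683 / 9688993606656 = 3.84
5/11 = 0.45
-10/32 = -5/16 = -0.31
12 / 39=4 / 13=0.31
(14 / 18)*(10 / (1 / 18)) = 140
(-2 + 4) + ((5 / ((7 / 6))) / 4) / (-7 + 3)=97 / 56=1.73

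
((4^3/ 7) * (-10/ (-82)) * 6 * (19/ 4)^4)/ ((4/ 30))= 29322225/ 1148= 25542.01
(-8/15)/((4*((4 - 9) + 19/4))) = 8/15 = 0.53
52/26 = 2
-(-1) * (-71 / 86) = -71 / 86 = -0.83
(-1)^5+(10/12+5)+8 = 77/6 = 12.83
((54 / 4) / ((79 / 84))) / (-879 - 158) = -0.01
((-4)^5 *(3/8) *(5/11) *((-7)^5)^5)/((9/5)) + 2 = 4291419582924687682582466/33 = 130043017664384475229771.70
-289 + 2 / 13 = -3755 / 13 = -288.85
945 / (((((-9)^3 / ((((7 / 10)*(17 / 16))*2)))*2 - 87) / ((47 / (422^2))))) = -1761795 / 7538473804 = -0.00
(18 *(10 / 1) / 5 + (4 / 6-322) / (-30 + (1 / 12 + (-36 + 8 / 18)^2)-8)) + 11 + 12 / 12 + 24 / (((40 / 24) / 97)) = 114787320 / 79463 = 1444.54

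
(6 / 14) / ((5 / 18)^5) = 5668704 / 21875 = 259.14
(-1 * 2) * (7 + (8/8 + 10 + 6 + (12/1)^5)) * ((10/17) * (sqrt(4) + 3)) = -24885600/17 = -1463858.82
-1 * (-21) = 21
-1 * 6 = -6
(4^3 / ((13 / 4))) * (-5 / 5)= -256 / 13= -19.69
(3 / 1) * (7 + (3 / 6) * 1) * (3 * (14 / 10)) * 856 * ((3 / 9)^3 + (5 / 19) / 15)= 83888 / 19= 4415.16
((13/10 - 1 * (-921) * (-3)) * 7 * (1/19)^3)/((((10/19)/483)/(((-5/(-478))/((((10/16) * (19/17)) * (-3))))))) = 529114103/40982525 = 12.91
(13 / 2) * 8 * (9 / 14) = 234 / 7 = 33.43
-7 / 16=-0.44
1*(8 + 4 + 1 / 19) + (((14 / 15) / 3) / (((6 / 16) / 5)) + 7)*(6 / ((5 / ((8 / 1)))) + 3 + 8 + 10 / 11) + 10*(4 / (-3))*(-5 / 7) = 51620494 / 197505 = 261.36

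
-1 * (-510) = 510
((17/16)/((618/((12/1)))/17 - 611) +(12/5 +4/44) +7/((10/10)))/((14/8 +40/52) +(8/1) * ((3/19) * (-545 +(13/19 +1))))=-405035001293/29186199957530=-0.01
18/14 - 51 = -348/7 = -49.71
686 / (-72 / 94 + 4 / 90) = -103635 / 109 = -950.78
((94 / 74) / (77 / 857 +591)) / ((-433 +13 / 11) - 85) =-0.00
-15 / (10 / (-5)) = 15 / 2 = 7.50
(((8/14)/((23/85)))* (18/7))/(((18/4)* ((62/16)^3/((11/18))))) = 3829760/302170113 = 0.01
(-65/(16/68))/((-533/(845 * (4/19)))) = 92.20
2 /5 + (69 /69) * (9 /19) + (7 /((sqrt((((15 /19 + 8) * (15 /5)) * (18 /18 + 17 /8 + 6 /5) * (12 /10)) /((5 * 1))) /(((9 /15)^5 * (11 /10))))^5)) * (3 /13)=4257111418520684031 * sqrt(2744645) /3737155551619803905487060546875 + 83 /95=0.87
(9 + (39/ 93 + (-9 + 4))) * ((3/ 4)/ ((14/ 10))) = 2055/ 868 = 2.37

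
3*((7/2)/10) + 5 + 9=301/20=15.05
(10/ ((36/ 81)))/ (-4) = -45/ 8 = -5.62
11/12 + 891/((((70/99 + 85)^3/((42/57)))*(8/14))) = 127927985886371/139280522380500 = 0.92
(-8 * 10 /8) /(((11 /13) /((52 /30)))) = -676 /33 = -20.48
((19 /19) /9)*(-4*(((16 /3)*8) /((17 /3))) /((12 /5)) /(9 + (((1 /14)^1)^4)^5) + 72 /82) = -162584153942413426392510916 /2834195217927182425023267303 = -0.06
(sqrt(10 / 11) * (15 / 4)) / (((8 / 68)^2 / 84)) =91035 * sqrt(110) / 44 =21699.62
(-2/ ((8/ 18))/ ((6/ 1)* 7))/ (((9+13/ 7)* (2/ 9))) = -27/ 608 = -0.04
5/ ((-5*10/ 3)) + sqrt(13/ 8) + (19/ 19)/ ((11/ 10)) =67/ 110 + sqrt(26)/ 4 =1.88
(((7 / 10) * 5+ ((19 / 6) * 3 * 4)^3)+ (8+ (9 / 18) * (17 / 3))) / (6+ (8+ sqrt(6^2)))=164659 / 60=2744.32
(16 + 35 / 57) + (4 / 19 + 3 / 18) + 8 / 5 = 10597 / 570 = 18.59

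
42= 42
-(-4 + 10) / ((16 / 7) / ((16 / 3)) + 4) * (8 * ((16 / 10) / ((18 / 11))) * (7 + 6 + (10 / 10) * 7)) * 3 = -19712 / 31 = -635.87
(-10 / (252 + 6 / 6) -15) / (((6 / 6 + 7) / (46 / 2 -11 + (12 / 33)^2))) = -1396435 / 61226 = -22.81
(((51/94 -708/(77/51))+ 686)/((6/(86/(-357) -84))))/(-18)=169.74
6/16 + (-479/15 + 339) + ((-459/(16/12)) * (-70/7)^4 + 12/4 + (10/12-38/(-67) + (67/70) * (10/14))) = -452028059107/131320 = -3442187.47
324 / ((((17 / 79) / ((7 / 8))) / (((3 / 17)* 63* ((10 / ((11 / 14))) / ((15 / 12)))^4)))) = 666061067943936 / 4231249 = 157414765.23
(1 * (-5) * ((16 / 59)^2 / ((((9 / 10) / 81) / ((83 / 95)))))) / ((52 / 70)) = -33465600 / 859807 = -38.92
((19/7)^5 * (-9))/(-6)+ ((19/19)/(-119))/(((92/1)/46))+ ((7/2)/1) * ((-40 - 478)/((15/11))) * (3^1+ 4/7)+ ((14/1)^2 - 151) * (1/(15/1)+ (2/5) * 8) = -3754647104/857157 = -4380.35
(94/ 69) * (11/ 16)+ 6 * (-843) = -2791499/ 552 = -5057.06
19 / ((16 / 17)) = 20.19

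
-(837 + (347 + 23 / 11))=-13047 / 11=-1186.09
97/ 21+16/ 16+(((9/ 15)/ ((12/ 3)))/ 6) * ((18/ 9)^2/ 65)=76721/ 13650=5.62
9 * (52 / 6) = 78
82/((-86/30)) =-1230/43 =-28.60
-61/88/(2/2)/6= -61/528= -0.12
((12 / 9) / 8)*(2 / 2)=1 / 6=0.17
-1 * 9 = -9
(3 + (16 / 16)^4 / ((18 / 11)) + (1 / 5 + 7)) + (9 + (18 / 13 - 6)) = 17779 / 1170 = 15.20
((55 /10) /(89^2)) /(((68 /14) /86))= 3311 /269314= 0.01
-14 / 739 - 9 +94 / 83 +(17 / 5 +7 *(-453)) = -973874051 / 306685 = -3175.49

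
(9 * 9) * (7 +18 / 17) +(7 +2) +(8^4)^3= 1168231115762 / 17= 68719477397.76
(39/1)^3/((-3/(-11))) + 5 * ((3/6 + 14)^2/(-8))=6955891/32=217371.59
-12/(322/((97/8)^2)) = -28227/5152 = -5.48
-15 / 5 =-3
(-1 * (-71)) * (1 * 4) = 284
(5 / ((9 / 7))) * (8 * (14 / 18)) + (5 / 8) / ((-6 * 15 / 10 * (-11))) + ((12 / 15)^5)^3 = 5272698797737097 / 217529296875000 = 24.24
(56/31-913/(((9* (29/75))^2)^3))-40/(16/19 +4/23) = -38.08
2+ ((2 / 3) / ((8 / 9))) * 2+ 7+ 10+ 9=59 / 2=29.50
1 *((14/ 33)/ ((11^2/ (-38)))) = -532/ 3993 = -0.13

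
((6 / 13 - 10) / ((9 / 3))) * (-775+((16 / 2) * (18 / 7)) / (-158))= 53152228 / 21567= 2464.52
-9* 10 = -90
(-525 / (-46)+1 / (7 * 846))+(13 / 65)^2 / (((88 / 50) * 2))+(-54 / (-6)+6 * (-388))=-13829447201 / 5993064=-2307.58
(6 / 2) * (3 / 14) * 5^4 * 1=5625 / 14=401.79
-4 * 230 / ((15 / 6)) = -368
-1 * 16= -16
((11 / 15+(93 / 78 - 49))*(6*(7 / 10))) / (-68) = 128513 / 44200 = 2.91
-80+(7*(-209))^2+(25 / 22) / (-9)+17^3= 424749971 / 198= 2145201.87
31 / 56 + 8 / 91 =467 / 728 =0.64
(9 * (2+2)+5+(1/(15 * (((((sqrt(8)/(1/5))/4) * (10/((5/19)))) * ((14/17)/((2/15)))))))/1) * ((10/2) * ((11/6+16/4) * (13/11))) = 221 * sqrt(2)/112860+93275/66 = 1413.26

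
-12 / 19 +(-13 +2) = -221 / 19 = -11.63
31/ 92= 0.34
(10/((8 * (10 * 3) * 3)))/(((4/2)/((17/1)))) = 17/144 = 0.12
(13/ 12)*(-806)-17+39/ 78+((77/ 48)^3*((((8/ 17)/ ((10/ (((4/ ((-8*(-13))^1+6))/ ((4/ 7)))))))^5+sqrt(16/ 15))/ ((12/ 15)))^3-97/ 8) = -278134490645699118178461365504066207422469374025129342713/ 308424330060380946833818337222202301025390625000000000+342089912369105153622173498648646166307*sqrt(15)/ 149164099111572085410890625000000000000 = -892.91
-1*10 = -10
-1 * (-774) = 774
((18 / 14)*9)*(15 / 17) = 1215 / 119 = 10.21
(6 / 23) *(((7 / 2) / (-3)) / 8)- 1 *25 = -4607 / 184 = -25.04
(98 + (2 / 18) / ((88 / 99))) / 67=1.46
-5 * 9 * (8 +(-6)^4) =-58680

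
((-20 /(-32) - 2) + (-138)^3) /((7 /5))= -105122935 /56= -1877195.27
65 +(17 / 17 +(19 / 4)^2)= 88.56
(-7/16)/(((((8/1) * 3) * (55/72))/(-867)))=18207/880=20.69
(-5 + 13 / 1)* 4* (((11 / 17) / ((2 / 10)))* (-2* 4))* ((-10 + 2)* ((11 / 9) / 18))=619520 / 1377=449.91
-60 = -60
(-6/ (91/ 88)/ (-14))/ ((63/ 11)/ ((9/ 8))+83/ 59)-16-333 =-937322585/ 2686229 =-348.94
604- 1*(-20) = 624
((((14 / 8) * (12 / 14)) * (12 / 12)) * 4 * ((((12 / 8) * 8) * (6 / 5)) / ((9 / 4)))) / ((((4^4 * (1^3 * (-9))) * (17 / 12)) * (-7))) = 1 / 595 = 0.00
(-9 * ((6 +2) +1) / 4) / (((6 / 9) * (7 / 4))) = -243 / 14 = -17.36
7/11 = 0.64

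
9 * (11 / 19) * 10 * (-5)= -4950 / 19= -260.53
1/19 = 0.05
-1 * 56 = -56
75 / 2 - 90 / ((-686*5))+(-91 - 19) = -49717 / 686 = -72.47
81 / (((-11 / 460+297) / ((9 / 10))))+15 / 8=2317407 / 1092872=2.12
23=23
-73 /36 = -2.03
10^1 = 10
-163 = -163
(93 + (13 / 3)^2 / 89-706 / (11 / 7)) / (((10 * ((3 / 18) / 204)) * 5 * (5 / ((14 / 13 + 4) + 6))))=-6144009984 / 318175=-19310.16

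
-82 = -82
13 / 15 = 0.87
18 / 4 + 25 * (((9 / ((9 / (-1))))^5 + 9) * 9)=3609 / 2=1804.50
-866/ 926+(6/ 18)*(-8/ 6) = -5749/ 4167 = -1.38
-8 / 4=-2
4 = 4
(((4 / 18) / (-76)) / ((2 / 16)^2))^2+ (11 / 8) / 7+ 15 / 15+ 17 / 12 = 4336277 / 1637496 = 2.65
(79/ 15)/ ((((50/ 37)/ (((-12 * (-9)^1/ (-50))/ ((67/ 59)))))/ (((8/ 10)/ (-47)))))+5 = 5.13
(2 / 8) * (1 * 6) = 3 / 2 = 1.50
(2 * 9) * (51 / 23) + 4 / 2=964 / 23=41.91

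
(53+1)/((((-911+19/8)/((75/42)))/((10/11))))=-18000/186571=-0.10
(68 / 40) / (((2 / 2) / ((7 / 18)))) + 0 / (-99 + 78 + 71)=119 / 180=0.66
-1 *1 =-1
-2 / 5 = -0.40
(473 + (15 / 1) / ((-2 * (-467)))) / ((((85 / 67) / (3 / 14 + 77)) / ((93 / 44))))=60849.88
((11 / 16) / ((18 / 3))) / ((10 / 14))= 0.16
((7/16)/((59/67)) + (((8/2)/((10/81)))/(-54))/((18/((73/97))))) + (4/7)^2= 53725331/67302480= 0.80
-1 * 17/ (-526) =17/ 526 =0.03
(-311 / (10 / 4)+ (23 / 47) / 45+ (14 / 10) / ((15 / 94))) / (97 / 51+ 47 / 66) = -44.23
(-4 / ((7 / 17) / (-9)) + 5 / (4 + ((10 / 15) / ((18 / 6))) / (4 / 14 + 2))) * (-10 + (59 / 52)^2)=-215635527 / 279188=-772.37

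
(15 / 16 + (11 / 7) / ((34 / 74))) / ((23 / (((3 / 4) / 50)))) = 0.00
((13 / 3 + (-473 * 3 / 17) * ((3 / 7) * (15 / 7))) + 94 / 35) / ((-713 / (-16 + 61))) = 2610366 / 593929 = 4.40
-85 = -85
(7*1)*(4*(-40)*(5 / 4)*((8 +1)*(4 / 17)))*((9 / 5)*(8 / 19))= -725760 / 323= -2246.93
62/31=2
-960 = -960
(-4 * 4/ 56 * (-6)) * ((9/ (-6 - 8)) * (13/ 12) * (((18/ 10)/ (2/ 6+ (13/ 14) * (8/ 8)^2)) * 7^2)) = -22113/ 265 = -83.45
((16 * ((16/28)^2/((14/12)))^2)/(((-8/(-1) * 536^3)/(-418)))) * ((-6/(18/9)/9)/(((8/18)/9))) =101574/35384466187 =0.00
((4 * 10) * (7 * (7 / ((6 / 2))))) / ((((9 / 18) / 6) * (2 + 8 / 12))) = 2940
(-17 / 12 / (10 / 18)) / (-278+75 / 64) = 816 / 88585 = 0.01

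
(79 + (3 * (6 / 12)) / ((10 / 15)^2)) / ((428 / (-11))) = -7249 / 3424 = -2.12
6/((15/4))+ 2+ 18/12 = 51/10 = 5.10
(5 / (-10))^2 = 1 / 4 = 0.25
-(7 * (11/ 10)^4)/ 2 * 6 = -307461/ 10000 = -30.75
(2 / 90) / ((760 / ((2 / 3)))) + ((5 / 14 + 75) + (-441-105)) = -169007843 / 359100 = -470.64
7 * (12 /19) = 84 /19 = 4.42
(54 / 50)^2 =729 / 625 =1.17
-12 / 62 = -6 / 31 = -0.19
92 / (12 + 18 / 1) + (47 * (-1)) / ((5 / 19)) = -2633 / 15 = -175.53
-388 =-388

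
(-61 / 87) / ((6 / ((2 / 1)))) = -61 / 261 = -0.23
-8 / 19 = -0.42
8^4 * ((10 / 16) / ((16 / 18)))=2880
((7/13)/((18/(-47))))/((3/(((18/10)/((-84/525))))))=1645/312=5.27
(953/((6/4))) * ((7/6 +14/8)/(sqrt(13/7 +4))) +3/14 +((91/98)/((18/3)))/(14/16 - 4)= 765.84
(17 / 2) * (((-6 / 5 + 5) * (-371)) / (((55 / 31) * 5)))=-3714823 / 2750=-1350.84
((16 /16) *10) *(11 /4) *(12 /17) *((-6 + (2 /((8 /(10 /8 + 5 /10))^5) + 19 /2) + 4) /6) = 6921525985 /285212672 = 24.27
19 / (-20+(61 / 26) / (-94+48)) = -22724 / 23981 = -0.95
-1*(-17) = 17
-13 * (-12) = 156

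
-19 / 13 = -1.46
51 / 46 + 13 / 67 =4015 / 3082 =1.30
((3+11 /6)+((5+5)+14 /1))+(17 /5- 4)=847 /30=28.23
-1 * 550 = -550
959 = 959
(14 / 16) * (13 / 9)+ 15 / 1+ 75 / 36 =1321 / 72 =18.35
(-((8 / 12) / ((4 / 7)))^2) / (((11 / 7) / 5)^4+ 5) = -73530625 / 270639576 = -0.27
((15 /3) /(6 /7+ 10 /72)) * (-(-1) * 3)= 3780 /251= 15.06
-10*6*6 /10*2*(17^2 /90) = -1156 /5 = -231.20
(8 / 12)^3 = 8 / 27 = 0.30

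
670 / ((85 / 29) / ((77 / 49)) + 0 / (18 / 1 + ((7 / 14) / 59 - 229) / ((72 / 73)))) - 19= 40485 / 119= 340.21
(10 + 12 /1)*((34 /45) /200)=187 /2250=0.08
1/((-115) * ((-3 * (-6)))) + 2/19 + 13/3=174551/39330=4.44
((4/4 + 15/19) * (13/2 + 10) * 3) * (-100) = -168300/19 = -8857.89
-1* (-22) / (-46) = -11 / 23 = -0.48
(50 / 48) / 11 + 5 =5.09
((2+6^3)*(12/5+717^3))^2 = 161423937129448322033796/25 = 6456957485177932881351.84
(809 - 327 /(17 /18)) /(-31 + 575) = 7867 /9248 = 0.85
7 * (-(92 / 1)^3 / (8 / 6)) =-4088112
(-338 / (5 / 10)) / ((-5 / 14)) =9464 / 5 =1892.80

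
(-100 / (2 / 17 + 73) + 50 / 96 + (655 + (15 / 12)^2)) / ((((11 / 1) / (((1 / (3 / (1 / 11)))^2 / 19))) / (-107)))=-1046530085 / 3394896516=-0.31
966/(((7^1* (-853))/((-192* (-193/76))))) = -1278432/16207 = -78.88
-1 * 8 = -8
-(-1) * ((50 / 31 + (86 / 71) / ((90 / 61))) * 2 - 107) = -10115689 / 99045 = -102.13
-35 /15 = -2.33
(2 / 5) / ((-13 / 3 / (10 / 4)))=-3 / 13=-0.23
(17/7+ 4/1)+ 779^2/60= 4250587/420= 10120.45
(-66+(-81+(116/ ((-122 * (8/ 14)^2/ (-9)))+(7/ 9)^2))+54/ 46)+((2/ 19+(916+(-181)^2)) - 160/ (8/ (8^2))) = 557563223929/ 17273736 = 32278.09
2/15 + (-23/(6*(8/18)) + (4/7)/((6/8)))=-6493/840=-7.73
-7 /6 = -1.17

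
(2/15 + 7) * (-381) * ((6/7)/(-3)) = 27178/35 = 776.51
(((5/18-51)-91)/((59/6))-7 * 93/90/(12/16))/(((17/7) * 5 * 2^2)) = -0.50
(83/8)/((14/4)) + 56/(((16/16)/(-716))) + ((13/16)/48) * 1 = -40093.02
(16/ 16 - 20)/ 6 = -19/ 6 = -3.17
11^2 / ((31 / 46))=5566 / 31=179.55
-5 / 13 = -0.38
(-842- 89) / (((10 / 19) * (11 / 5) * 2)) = -17689 / 44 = -402.02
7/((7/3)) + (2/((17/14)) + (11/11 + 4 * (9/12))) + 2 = 181/17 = 10.65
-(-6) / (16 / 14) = 21 / 4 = 5.25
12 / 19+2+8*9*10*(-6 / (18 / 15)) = -68350 / 19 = -3597.37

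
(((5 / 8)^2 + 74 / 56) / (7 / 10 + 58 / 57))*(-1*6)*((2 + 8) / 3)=-1092975 / 54824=-19.94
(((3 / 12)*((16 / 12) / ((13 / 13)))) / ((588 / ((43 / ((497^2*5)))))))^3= 79507 / 10340560687874146200345672000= 0.00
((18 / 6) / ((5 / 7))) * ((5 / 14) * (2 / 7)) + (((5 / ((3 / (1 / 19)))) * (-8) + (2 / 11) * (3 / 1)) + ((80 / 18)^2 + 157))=20978036 / 118503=177.03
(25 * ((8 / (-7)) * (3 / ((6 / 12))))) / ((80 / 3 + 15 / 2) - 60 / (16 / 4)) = -1440 / 161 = -8.94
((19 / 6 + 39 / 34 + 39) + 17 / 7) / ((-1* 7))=-16330 / 2499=-6.53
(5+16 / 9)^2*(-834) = -1034438 / 27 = -38312.52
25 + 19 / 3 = 94 / 3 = 31.33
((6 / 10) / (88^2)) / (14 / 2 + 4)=3 / 425920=0.00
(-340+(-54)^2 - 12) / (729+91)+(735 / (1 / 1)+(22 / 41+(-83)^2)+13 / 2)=3130007 / 410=7634.16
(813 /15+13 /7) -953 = -31393 /35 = -896.94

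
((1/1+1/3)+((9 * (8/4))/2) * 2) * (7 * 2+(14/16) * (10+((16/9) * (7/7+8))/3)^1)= 9541/18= 530.06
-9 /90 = -1 /10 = -0.10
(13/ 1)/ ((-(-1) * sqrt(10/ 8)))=26 * sqrt(5)/ 5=11.63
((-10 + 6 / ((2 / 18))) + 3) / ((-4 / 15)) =-705 / 4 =-176.25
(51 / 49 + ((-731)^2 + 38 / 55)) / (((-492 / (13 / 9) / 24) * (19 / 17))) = -33688.25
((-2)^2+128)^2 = 17424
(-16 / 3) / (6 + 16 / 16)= -16 / 21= -0.76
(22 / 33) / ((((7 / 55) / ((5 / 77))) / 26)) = 1300 / 147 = 8.84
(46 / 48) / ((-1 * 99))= -23 / 2376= -0.01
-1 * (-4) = 4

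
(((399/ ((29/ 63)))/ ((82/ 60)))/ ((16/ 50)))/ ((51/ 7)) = 21994875/ 80852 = 272.04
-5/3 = -1.67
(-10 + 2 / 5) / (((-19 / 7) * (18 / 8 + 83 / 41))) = 55104 / 66595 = 0.83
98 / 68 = 49 / 34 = 1.44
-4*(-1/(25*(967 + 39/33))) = 22/133125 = 0.00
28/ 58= 0.48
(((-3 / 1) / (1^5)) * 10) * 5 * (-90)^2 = -1215000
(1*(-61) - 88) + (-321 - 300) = -770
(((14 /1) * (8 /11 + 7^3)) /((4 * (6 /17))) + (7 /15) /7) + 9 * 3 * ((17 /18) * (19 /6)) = 383839 /110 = 3489.45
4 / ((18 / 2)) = 4 / 9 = 0.44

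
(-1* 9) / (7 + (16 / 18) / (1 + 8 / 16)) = -243 / 205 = -1.19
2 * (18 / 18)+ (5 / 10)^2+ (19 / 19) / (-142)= 637 / 284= 2.24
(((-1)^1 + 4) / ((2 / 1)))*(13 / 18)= 13 / 12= 1.08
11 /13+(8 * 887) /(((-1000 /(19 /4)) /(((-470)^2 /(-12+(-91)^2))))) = -899.58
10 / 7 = 1.43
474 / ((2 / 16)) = 3792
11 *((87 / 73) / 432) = 319 / 10512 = 0.03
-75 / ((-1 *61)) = 75 / 61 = 1.23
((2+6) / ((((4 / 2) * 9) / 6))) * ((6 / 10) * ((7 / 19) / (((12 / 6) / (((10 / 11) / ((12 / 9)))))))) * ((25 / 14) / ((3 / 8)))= 200 / 209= 0.96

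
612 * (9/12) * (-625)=-286875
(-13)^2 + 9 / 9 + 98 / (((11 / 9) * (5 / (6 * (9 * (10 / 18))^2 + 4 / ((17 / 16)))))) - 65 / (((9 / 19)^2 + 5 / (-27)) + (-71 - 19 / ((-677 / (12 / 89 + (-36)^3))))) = 1997916771918429503 / 757971322937785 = 2635.87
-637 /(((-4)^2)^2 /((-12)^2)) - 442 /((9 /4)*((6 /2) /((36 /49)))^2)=-14217541 /38416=-370.09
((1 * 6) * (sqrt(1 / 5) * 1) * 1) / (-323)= -6 * sqrt(5) / 1615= -0.01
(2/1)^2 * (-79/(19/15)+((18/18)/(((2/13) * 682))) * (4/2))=-1615846/6479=-249.40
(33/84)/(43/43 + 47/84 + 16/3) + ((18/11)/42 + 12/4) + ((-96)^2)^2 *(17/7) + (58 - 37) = 206269902.95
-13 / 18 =-0.72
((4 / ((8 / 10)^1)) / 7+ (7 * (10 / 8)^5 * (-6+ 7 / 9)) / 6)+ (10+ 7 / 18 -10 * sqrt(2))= -10 * sqrt(2) -2899147 / 387072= -21.63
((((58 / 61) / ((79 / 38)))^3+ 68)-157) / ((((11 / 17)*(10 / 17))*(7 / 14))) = -2875355503689843 / 6155076689245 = -467.15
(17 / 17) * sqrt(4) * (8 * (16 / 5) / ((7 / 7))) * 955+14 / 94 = 2298119 / 47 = 48896.15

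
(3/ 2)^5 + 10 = 563/ 32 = 17.59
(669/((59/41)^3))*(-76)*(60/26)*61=-6412721362920/2669927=-2401833.97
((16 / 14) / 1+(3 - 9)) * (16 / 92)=-136 / 161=-0.84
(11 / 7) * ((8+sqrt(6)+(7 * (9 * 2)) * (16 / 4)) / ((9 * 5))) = 11 * sqrt(6) / 315+5632 / 315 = 17.96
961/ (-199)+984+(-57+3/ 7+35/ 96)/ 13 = 1694736851/ 1738464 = 974.85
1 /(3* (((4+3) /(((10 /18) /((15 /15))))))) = 5 /189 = 0.03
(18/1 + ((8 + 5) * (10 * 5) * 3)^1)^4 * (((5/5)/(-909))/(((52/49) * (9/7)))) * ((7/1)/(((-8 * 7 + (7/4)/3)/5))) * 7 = 1333916892069888/24947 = 53470032150.96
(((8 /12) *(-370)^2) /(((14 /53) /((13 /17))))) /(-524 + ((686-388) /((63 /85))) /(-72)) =-10187002800 /20418649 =-498.91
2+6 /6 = 3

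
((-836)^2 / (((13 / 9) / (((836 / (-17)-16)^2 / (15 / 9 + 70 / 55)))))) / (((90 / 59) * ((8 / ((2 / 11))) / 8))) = 151867674233088 / 1822145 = 83345548.37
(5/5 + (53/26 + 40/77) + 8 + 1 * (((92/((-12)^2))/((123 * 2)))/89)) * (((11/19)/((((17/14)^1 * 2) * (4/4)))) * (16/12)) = 9118917811/2482188462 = 3.67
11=11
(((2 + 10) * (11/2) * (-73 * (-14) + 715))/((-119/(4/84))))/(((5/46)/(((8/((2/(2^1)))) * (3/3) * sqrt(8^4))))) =-900016128/4165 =-216090.31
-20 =-20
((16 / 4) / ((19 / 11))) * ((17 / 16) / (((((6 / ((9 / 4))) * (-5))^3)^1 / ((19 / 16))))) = -5049 / 4096000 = -0.00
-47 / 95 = -0.49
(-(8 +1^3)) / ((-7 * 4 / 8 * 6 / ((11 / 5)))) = 33 / 35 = 0.94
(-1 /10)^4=1 /10000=0.00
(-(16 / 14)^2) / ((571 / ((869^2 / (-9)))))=48330304 / 251811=191.93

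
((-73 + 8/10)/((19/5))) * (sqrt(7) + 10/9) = -71.38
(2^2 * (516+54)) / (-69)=-760 / 23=-33.04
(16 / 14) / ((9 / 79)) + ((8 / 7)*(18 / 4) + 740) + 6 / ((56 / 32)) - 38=45398 / 63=720.60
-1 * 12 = -12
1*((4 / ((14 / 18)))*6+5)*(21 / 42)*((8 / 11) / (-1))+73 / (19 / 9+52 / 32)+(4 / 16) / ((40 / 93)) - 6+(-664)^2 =1461168199269 / 3314080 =440897.08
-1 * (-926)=926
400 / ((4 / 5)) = 500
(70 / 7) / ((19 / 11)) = 110 / 19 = 5.79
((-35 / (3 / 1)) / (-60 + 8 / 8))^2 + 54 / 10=5.44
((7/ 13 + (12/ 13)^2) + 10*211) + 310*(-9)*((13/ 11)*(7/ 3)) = -10377395/ 1859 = -5582.25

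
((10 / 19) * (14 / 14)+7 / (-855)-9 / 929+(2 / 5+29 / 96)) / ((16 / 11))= 67690535 / 81335808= 0.83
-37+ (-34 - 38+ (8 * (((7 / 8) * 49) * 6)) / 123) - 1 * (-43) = -2020 / 41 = -49.27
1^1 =1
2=2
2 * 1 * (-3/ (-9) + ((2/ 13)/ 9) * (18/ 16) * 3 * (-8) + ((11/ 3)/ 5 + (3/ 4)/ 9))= 179/ 130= 1.38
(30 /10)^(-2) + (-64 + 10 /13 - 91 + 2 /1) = -152.12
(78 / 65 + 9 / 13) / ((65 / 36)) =4428 / 4225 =1.05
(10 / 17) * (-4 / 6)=-20 / 51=-0.39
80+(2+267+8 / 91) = 31767 / 91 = 349.09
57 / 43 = 1.33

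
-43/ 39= -1.10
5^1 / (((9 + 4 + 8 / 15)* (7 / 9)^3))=54675 / 69629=0.79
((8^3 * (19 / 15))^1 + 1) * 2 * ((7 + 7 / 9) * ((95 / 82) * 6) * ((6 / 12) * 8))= 103665520 / 369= 280936.37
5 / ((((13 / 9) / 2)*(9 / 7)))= 70 / 13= 5.38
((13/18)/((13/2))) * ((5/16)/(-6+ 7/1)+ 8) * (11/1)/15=1463/2160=0.68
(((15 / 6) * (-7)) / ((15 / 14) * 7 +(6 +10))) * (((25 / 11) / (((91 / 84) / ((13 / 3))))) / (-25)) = 0.27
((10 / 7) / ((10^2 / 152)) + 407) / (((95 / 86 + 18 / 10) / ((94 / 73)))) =115770964 / 638239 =181.39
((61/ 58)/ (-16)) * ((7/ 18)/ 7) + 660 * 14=154344899/ 16704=9240.00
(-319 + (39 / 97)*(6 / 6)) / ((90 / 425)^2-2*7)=111640700 / 4890061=22.83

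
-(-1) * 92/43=92/43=2.14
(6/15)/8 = 1/20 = 0.05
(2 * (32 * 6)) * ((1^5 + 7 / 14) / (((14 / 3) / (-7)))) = -864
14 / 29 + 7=7.48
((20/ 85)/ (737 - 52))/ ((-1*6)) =-2/ 34935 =-0.00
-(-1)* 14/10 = 7/5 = 1.40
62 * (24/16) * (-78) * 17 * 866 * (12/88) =-160190082/11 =-14562734.73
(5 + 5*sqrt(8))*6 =30 + 60*sqrt(2) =114.85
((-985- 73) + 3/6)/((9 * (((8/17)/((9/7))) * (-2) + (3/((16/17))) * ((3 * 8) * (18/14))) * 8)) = -251685/1672904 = -0.15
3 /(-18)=-1 /6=-0.17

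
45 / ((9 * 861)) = 0.01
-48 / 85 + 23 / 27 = 659 / 2295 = 0.29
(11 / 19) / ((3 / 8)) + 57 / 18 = 179 / 38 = 4.71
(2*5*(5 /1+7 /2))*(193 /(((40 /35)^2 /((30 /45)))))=803845 /96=8373.39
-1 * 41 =-41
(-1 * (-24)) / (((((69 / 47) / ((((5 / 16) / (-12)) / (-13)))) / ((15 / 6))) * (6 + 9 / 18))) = 1175 / 93288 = 0.01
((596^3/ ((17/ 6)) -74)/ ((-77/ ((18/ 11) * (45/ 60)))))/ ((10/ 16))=-12471556824/ 6545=-1905509.06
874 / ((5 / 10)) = 1748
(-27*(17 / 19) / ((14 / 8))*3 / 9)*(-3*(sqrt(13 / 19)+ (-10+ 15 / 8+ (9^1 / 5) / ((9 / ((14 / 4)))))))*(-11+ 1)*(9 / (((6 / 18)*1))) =3680721 / 133 - 495720*sqrt(247) / 2527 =24591.55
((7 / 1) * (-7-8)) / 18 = -35 / 6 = -5.83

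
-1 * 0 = 0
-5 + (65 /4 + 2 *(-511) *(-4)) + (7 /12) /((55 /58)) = 4099.87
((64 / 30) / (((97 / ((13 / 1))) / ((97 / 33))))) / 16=26 / 495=0.05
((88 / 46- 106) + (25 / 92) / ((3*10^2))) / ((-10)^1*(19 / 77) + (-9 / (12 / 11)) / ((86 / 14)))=380470321 / 13928892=27.32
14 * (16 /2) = 112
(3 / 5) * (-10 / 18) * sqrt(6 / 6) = -1 / 3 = -0.33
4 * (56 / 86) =112 / 43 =2.60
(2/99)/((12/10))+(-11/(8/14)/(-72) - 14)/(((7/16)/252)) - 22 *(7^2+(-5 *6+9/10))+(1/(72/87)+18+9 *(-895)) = -194636869/11880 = -16383.57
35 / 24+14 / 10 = 343 / 120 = 2.86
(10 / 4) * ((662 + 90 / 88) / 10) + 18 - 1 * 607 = -74491 / 176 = -423.24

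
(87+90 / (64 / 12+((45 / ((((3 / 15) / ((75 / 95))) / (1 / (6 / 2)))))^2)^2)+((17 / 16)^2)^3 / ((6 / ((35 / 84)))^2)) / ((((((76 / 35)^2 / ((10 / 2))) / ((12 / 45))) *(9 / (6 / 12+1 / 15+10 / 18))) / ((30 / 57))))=4499122384093106623397721772175 / 2786400180210456618669736722432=1.61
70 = 70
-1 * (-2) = 2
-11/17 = -0.65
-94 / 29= -3.24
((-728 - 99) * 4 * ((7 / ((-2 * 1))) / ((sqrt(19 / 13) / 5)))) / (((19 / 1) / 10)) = 578900 * sqrt(247) / 361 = 25202.57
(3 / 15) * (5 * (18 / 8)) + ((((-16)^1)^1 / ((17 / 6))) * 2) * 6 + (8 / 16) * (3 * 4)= -4047 / 68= -59.51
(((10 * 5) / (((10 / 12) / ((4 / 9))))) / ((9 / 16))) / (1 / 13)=16640 / 27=616.30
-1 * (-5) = 5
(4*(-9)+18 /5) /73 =-162 /365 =-0.44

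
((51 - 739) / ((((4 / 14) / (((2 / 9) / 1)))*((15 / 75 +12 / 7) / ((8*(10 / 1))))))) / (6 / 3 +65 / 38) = -512422400 / 85023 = -6026.87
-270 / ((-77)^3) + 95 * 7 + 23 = 314094974 / 456533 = 688.00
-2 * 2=-4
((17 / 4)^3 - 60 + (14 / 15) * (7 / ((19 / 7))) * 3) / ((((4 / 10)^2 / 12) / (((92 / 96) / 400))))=3354297 / 778240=4.31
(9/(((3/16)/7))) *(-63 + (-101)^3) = -346202304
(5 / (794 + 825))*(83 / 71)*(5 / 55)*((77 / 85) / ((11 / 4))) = 2324 / 21495463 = 0.00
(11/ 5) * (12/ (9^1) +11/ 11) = 77/ 15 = 5.13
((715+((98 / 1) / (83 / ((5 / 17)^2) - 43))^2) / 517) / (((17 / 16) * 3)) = 93838054865 / 216275212032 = 0.43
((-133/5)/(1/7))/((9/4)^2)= -14896/405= -36.78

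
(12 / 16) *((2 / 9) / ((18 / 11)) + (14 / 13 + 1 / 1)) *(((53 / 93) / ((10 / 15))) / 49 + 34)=120396925 / 2132676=56.45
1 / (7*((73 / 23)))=23 / 511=0.05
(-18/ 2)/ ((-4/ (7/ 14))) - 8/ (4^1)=-7/ 8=-0.88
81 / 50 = 1.62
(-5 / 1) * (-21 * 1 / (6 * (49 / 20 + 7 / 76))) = 475 / 69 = 6.88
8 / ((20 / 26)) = 52 / 5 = 10.40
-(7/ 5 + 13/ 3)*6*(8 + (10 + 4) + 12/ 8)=-4042/ 5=-808.40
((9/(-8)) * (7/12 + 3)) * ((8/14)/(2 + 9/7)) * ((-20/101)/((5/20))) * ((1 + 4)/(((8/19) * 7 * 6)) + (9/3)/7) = 51385/130088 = 0.40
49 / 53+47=2540 / 53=47.92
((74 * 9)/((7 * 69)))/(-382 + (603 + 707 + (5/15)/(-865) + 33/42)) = 1152180/776083733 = 0.00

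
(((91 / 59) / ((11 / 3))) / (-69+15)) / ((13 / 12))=-14 / 1947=-0.01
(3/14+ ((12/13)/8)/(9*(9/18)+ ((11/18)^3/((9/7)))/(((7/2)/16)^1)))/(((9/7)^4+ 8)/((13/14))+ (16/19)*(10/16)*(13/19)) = 52956355305/2674258277872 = 0.02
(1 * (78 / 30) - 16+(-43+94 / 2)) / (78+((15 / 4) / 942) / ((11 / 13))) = -649352 / 5388565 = -0.12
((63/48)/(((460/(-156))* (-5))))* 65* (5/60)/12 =1183/29440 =0.04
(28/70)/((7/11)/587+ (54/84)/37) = 6689452/308695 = 21.67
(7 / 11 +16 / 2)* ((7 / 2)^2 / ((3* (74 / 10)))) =23275 / 4884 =4.77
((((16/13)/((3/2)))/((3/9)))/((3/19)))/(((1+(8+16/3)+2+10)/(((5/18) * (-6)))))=-3040/3081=-0.99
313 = 313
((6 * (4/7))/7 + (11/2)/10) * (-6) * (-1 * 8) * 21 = 36684/35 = 1048.11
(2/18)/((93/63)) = 7/93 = 0.08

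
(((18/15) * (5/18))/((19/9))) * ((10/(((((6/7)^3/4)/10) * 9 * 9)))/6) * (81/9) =8575/4617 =1.86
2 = 2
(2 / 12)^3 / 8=1 / 1728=0.00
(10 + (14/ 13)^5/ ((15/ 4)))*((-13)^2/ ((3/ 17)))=983369182/ 98865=9946.59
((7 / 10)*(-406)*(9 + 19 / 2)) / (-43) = 52577 / 430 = 122.27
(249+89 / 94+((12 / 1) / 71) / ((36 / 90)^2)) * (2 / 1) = 1675195 / 3337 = 502.01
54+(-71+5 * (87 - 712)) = -3142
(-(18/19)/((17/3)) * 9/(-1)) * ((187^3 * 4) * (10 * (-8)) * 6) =-358933006080/19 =-18891210846.32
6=6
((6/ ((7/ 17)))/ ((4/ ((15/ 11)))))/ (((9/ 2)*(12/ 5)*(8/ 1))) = 425/ 7392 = 0.06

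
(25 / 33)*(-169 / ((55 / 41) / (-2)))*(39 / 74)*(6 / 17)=2702310 / 76109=35.51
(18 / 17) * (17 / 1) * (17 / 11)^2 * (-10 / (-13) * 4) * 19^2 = 75116880 / 1573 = 47753.90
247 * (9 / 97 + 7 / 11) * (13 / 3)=2498158 / 3201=780.43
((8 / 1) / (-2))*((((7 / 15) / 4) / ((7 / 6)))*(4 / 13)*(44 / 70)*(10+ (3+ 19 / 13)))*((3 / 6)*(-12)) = 6.71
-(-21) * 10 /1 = 210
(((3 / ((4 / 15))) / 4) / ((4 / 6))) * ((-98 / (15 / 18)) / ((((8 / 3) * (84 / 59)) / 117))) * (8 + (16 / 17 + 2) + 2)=-215270055 / 1088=-197858.51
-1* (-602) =602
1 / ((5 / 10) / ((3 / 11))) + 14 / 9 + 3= 505 / 99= 5.10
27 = 27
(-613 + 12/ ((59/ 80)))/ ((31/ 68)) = -2394076/ 1829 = -1308.95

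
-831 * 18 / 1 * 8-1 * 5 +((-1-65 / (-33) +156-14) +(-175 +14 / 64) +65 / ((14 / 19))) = -884176319 / 7392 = -119612.60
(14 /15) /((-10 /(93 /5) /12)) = -2604 /125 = -20.83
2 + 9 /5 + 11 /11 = 24 /5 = 4.80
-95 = -95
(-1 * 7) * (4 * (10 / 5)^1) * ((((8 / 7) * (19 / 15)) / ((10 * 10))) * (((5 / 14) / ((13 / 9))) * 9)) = -4104 / 2275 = -1.80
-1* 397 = -397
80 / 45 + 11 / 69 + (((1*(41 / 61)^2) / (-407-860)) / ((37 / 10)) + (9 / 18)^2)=315891051869 / 144433636452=2.19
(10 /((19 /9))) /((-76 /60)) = -1350 /361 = -3.74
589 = 589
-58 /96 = -29 /48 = -0.60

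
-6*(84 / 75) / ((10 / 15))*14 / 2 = -1764 / 25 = -70.56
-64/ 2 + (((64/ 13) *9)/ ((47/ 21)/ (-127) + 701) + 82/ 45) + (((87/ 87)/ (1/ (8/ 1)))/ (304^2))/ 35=-33291076782179/ 1105480827360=-30.11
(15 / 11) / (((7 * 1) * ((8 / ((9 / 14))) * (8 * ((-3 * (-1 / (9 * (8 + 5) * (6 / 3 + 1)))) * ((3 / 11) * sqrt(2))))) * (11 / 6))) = 15795 * sqrt(2) / 68992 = 0.32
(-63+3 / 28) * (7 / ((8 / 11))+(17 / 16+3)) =-385659 / 448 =-860.85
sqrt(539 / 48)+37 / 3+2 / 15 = 7 *sqrt(33) / 12+187 / 15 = 15.82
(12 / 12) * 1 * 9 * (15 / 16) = 135 / 16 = 8.44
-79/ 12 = -6.58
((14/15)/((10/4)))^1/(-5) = -28/375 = -0.07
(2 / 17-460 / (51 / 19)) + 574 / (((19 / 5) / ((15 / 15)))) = -19576 / 969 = -20.20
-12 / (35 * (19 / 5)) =-12 / 133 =-0.09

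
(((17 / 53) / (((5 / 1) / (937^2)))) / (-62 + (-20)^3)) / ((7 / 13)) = -194031149 / 14955010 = -12.97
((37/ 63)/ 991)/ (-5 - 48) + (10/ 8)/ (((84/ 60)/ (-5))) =-59088523/ 13235796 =-4.46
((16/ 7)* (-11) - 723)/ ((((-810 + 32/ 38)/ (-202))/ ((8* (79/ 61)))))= -6351475496/ 3282349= -1935.04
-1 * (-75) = 75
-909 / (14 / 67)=-60903 / 14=-4350.21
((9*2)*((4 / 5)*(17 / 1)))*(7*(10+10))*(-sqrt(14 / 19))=-34272*sqrt(266) / 19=-29418.92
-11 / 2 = -5.50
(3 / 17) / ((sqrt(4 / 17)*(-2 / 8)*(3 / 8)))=-16*sqrt(17) / 17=-3.88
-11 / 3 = -3.67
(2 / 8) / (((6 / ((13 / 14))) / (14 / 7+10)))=13 / 28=0.46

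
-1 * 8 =-8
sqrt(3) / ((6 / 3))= sqrt(3) / 2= 0.87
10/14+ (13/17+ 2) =3.48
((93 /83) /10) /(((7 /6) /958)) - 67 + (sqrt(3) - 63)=-110368 /2905 + sqrt(3)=-36.26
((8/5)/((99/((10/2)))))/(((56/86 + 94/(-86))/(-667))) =229448/1881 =121.98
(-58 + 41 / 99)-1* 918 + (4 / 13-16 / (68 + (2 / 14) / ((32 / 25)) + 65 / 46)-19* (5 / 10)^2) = -66946822973 / 68295084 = -980.26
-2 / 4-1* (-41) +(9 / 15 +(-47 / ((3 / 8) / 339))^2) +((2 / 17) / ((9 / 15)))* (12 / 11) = 3375780446537 / 1870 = 1805230185.31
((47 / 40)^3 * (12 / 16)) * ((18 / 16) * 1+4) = 12770229 / 2048000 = 6.24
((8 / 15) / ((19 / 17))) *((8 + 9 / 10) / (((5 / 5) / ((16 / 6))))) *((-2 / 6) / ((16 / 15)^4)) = -113475 / 38912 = -2.92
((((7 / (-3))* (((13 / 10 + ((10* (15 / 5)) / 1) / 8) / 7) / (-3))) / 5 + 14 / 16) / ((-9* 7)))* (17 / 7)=-0.04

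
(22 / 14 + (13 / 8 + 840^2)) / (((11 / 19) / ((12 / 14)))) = 2252285403 / 2156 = 1044659.28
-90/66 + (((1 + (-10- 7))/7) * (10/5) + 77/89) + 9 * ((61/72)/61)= -271099/54824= -4.94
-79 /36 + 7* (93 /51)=6469 /612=10.57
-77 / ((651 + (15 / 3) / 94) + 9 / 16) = -0.12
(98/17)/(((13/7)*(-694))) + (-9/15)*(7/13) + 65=24797681/383435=64.67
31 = 31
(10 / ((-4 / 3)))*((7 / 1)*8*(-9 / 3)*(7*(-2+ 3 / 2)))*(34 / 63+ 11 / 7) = -9310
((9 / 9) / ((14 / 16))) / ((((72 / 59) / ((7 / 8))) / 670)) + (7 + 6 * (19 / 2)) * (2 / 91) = 1803223 / 3276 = 550.43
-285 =-285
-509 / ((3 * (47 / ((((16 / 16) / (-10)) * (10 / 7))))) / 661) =336449 / 987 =340.88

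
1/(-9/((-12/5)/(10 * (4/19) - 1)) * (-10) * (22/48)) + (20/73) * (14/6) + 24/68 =2244562/2388925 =0.94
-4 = -4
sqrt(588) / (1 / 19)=460.73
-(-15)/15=1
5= 5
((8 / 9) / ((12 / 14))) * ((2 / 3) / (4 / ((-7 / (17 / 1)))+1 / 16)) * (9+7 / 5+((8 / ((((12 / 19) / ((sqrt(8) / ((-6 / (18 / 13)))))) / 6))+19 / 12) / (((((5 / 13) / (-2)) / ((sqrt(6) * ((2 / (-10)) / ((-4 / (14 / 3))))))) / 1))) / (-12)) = -326144 / 437805- 677768 * sqrt(6) / 59103675+3336704 * sqrt(3) / 6567075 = 0.11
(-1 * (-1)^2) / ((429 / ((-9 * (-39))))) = -9 / 11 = -0.82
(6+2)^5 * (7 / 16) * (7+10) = 243712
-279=-279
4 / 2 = 2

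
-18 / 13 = -1.38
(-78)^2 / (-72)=-169 / 2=-84.50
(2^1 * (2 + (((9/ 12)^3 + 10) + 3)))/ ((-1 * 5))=-987/ 160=-6.17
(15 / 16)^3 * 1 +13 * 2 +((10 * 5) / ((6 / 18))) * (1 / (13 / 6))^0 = 724271 / 4096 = 176.82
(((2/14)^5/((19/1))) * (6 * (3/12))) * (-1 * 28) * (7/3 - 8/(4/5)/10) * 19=-8/2401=-0.00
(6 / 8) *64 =48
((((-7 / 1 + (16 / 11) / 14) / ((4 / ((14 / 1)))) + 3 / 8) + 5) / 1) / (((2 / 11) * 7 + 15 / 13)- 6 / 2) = 21463 / 656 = 32.72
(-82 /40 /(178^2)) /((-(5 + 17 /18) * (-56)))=-369 /1898505280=-0.00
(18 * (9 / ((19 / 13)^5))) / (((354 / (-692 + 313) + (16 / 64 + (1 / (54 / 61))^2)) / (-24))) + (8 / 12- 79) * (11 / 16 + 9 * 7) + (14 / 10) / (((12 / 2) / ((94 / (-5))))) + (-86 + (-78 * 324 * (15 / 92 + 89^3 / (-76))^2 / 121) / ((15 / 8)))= -596319152723909203358263384397 / 62219701771373295600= -9584088893.82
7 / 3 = 2.33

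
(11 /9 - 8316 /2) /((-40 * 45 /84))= 193.98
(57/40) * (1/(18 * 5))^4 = 19/874800000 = 0.00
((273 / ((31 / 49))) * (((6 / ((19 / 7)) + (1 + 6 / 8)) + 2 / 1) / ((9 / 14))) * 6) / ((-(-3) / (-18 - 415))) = -2040799579 / 589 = -3464854.97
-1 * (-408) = 408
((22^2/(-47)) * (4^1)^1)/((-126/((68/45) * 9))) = 65824/14805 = 4.45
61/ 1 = 61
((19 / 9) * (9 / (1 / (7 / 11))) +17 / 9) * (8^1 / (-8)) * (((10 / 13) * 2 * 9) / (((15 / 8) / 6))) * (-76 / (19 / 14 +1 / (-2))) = 23561216 / 429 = 54921.25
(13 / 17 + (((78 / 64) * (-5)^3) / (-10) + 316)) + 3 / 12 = 361487 / 1088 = 332.25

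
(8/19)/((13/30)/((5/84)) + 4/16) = 800/14307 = 0.06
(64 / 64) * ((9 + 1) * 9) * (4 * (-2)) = -720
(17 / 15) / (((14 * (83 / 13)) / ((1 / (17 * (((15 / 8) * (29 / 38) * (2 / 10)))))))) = 1976 / 758205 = 0.00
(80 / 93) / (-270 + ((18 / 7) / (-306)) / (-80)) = -761600 / 239047107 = -0.00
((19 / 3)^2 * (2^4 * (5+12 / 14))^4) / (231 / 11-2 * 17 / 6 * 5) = -33426627657728 / 79233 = -421877597.18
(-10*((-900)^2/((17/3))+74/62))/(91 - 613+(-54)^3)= 376653145/41629311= 9.05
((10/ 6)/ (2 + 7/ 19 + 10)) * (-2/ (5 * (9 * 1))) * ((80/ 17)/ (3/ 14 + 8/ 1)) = -0.00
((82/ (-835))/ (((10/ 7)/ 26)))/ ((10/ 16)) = -59696/ 20875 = -2.86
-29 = -29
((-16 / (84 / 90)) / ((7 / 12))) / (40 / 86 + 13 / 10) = -206400 / 12397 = -16.65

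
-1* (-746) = 746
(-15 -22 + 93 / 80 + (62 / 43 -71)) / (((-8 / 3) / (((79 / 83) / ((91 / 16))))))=85926957 / 12991160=6.61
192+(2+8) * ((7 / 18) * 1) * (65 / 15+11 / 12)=2549 / 12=212.42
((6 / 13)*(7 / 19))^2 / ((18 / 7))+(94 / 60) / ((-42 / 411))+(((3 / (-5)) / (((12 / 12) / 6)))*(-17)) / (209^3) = -9927163043183 / 647999772420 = -15.32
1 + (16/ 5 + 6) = 51/ 5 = 10.20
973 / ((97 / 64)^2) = 3985408 / 9409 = 423.57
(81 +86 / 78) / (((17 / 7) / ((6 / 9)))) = 44828 / 1989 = 22.54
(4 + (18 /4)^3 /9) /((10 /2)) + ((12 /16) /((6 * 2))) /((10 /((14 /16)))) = 3623 /1280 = 2.83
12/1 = 12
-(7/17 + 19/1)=-330/17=-19.41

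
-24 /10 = -12 /5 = -2.40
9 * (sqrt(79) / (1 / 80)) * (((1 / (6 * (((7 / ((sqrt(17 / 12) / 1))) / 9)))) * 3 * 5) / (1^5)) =2700 * sqrt(4029) / 7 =24482.98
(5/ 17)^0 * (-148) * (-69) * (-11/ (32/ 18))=-63186.75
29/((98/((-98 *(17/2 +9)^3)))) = -1243375/8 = -155421.88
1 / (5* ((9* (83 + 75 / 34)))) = 34 / 130365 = 0.00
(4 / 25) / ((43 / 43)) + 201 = 5029 / 25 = 201.16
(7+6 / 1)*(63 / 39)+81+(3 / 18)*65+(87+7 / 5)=6037 / 30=201.23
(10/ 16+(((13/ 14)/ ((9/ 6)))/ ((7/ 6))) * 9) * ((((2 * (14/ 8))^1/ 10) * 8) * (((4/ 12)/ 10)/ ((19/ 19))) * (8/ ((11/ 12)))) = 8468/ 1925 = 4.40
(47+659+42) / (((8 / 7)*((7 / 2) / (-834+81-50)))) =-150161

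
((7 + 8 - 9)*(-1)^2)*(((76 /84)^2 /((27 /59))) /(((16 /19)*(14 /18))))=404681 /24696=16.39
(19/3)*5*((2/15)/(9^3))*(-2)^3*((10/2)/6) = -760/19683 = -0.04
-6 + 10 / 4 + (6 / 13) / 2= -85 / 26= -3.27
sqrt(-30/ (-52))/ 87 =sqrt(390)/ 2262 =0.01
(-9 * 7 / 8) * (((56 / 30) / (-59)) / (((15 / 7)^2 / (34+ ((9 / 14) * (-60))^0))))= 1.90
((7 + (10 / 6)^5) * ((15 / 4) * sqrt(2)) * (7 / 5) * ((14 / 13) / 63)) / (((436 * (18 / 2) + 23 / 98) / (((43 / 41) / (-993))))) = -71178674 * sqrt(2) / 148383303117075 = -0.00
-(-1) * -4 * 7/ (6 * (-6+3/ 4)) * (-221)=-1768/ 9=-196.44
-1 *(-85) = 85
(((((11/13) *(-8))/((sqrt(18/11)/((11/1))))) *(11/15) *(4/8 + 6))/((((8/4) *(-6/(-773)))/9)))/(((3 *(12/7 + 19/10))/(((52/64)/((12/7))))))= -59580521 *sqrt(22)/39744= -7031.44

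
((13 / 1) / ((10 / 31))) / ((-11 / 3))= -1209 / 110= -10.99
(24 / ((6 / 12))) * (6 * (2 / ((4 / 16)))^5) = 9437184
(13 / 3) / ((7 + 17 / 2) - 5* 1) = 26 / 63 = 0.41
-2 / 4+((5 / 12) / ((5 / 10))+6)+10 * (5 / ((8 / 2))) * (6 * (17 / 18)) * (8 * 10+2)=17444 / 3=5814.67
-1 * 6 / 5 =-6 / 5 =-1.20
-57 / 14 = -4.07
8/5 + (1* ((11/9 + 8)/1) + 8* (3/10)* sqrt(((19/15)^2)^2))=16507/1125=14.67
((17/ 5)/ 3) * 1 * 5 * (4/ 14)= 34/ 21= 1.62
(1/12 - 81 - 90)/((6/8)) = -2051/9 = -227.89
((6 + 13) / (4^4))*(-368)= -437 / 16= -27.31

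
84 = 84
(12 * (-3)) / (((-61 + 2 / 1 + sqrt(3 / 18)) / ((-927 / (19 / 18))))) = -212646384 / 396815 - 600696 * sqrt(6) / 396815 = -539.59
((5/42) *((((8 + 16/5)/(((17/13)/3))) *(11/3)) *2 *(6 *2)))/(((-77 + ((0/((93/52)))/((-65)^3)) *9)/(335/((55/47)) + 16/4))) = -1328288/1309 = -1014.73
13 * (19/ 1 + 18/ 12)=533/ 2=266.50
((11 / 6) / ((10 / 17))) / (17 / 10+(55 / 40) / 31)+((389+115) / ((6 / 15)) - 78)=7681592 / 6489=1183.79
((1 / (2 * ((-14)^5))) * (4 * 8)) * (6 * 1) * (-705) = 2115 / 16807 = 0.13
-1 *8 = -8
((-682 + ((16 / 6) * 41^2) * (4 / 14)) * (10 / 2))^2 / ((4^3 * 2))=988159225 / 14112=70022.62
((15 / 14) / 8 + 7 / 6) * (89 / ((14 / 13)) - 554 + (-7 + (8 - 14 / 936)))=-673390343 / 1100736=-611.76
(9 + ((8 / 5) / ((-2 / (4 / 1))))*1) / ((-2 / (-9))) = 261 / 10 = 26.10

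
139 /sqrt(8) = 139 * sqrt(2) /4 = 49.14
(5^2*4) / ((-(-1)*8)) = 25 / 2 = 12.50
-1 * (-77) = 77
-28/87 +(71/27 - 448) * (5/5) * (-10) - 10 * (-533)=7660388/783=9783.38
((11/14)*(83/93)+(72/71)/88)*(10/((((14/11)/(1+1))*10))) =724771/647094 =1.12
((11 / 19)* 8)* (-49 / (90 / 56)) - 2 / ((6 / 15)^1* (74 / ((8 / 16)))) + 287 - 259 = -14330083 / 126540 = -113.25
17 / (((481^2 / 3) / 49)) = 2499 / 231361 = 0.01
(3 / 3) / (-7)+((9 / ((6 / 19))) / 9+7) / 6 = 391 / 252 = 1.55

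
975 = 975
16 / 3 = 5.33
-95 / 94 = -1.01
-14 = -14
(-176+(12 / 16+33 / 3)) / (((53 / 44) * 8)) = -7227 / 424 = -17.04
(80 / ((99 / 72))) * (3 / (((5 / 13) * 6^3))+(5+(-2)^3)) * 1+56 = -1048 / 9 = -116.44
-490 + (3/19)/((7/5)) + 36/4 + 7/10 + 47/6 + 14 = -914416/1995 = -458.35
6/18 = 1/3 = 0.33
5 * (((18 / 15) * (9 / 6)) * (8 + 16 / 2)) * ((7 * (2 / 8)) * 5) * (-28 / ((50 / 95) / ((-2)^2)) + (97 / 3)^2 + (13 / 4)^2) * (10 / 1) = 21248815 / 2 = 10624407.50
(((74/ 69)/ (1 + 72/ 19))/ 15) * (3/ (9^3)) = 1406/ 22886955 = 0.00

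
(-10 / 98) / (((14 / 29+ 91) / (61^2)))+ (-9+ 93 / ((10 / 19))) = 212609519 / 1299970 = 163.55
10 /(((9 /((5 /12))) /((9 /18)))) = 25 /108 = 0.23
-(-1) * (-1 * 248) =-248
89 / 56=1.59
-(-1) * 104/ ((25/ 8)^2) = 6656/ 625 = 10.65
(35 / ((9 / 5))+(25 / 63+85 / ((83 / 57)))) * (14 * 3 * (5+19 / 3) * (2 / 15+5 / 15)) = 38935372 / 2241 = 17374.11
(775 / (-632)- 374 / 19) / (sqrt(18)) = -251093 * sqrt(2) / 72048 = -4.93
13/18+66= 1201/18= 66.72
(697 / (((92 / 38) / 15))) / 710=39729 / 6532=6.08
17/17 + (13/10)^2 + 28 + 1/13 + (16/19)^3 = 279664223/8916700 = 31.36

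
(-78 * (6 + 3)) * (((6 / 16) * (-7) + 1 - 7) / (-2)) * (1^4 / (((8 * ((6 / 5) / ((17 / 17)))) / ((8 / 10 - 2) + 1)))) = 63.07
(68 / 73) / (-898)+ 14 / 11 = 458504 / 360547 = 1.27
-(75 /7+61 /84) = -961 /84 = -11.44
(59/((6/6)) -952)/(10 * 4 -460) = 893/420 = 2.13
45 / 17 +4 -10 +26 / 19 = -641 / 323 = -1.98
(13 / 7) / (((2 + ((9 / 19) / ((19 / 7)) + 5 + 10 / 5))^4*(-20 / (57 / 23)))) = -4194940071127 / 129150451694960640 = -0.00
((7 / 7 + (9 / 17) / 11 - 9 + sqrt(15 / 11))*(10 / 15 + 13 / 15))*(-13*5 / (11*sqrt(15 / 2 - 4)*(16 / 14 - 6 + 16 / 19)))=-8447647*sqrt(14) / 3295314 + 5681*sqrt(2310) / 193842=-8.18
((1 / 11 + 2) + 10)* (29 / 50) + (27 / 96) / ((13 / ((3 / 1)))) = 7.08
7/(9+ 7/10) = 70/97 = 0.72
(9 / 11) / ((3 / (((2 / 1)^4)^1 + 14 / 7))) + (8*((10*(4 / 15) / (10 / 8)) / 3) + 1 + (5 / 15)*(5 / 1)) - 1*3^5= -113719 / 495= -229.74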